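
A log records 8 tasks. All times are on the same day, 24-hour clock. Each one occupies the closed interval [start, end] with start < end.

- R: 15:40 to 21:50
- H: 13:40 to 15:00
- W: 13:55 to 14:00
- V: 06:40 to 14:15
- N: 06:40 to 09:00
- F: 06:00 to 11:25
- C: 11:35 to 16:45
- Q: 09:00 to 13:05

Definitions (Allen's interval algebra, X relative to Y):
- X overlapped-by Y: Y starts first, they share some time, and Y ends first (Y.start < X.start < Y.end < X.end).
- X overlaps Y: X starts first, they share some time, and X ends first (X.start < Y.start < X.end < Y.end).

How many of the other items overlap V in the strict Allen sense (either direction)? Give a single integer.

3

Target V = [06:40, 14:15].
C [11:35, 16:45] → overlapped-by → counts.
F [06:00, 11:25] → overlaps → counts.
H [13:40, 15:00] → overlapped-by → counts.
N [06:40, 09:00] → starts → no.
Q [09:00, 13:05] → during → no.
R [15:40, 21:50] → after → no.
W [13:55, 14:00] → during → no.
Total: 3.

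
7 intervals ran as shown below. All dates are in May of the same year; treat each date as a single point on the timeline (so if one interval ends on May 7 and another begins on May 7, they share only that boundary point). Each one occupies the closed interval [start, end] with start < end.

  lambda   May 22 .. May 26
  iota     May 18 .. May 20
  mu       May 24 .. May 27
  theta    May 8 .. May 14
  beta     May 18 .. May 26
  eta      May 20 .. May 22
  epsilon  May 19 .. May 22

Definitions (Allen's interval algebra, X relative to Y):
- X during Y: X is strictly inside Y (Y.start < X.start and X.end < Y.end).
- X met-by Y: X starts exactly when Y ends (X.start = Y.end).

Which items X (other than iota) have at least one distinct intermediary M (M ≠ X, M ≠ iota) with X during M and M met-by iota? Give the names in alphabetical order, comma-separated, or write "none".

Target iota = [May 18, May 20].
Intermediaries M with M met-by iota: eta.
Via eta — items with X during eta: none.
Union: none.

none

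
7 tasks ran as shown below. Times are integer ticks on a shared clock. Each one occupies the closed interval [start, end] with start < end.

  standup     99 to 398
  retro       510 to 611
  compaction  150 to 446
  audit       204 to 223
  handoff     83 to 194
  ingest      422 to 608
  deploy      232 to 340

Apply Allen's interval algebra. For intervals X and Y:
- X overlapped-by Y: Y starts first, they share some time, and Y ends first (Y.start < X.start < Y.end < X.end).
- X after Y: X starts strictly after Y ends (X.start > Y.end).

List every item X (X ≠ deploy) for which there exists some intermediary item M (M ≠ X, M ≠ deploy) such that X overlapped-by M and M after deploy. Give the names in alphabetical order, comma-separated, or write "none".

Target deploy = [232, 340].
Intermediaries M with M after deploy: ingest, retro.
Via ingest — items with X overlapped-by ingest: retro.
Via retro — items with X overlapped-by retro: none.
Union: retro.

retro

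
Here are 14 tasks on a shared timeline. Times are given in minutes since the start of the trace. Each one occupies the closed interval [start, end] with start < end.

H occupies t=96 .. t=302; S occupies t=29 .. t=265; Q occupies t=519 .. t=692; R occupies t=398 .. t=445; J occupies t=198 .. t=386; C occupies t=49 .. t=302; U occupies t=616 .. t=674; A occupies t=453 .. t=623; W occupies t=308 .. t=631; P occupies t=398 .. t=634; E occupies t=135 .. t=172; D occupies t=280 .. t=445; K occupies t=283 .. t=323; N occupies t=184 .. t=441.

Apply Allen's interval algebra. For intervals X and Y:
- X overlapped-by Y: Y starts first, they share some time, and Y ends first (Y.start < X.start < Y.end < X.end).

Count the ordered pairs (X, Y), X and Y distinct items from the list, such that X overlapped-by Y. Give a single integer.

Checking all 182 ordered pairs for relation 'overlapped-by'; matching pairs in alphabetical order:
(C, S): C overlapped-by S ✓
(D, C): D overlapped-by C ✓
(D, H): D overlapped-by H ✓
(D, J): D overlapped-by J ✓
(D, N): D overlapped-by N ✓
(H, S): H overlapped-by S ✓
(J, C): J overlapped-by C ✓
(J, H): J overlapped-by H ✓
(J, S): J overlapped-by S ✓
(K, C): K overlapped-by C ✓
(K, H): K overlapped-by H ✓
(N, C): N overlapped-by C ✓
(N, H): N overlapped-by H ✓
(N, S): N overlapped-by S ✓
(P, D): P overlapped-by D ✓
(P, N): P overlapped-by N ✓
(P, W): P overlapped-by W ✓
(Q, A): Q overlapped-by A ✓
(Q, P): Q overlapped-by P ✓
(Q, W): Q overlapped-by W ✓
(R, N): R overlapped-by N ✓
(U, A): U overlapped-by A ✓
(U, P): U overlapped-by P ✓
(U, W): U overlapped-by W ✓
... plus 4 further pairs not listed.
Count: 28.

28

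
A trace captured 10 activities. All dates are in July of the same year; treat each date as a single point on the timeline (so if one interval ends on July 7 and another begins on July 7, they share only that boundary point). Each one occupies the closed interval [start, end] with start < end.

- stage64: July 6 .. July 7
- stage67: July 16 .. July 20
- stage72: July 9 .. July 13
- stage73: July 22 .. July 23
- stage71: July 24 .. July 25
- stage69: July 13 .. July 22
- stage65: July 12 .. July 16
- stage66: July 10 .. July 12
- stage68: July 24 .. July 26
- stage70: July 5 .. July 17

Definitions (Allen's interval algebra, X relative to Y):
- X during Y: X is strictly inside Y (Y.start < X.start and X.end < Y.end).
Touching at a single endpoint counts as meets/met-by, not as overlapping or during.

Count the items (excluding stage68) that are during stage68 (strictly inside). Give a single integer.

Target stage68 = [July 24, July 26].
stage64 [July 6, July 7] → before → no.
stage65 [July 12, July 16] → before → no.
stage66 [July 10, July 12] → before → no.
stage67 [July 16, July 20] → before → no.
stage69 [July 13, July 22] → before → no.
stage70 [July 5, July 17] → before → no.
stage71 [July 24, July 25] → starts → no.
stage72 [July 9, July 13] → before → no.
stage73 [July 22, July 23] → before → no.
Total: 0.

0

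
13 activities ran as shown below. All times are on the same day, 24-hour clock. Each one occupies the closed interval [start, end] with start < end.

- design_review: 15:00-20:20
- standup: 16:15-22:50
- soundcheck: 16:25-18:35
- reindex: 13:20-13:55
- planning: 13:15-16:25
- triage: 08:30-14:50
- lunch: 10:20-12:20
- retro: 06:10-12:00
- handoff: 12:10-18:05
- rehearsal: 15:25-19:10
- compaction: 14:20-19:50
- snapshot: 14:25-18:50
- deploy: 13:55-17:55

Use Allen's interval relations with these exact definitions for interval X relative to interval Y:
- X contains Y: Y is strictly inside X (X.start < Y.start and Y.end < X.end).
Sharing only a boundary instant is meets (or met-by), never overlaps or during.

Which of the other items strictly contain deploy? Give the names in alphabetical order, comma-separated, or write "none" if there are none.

handoff

Target deploy = [13:55, 17:55].
compaction [14:20, 19:50] → overlapped-by → no.
design_review [15:00, 20:20] → overlapped-by → no.
handoff [12:10, 18:05] → contains → yes.
lunch [10:20, 12:20] → before → no.
planning [13:15, 16:25] → overlaps → no.
rehearsal [15:25, 19:10] → overlapped-by → no.
reindex [13:20, 13:55] → meets → no.
retro [06:10, 12:00] → before → no.
snapshot [14:25, 18:50] → overlapped-by → no.
soundcheck [16:25, 18:35] → overlapped-by → no.
standup [16:15, 22:50] → overlapped-by → no.
triage [08:30, 14:50] → overlaps → no.
Result: handoff.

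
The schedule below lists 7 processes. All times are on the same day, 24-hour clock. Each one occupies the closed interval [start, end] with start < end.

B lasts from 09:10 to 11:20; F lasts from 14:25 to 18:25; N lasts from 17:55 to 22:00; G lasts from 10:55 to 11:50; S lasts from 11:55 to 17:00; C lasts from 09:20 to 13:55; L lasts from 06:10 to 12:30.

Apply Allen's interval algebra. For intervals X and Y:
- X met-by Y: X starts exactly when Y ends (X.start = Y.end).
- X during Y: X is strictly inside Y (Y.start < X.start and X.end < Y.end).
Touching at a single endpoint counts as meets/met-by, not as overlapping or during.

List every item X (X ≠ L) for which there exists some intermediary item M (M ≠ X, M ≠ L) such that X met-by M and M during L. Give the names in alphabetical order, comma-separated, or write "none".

none

Target L = [06:10, 12:30].
Intermediaries M with M during L: B, G.
Via B — items with X met-by B: none.
Via G — items with X met-by G: none.
Union: none.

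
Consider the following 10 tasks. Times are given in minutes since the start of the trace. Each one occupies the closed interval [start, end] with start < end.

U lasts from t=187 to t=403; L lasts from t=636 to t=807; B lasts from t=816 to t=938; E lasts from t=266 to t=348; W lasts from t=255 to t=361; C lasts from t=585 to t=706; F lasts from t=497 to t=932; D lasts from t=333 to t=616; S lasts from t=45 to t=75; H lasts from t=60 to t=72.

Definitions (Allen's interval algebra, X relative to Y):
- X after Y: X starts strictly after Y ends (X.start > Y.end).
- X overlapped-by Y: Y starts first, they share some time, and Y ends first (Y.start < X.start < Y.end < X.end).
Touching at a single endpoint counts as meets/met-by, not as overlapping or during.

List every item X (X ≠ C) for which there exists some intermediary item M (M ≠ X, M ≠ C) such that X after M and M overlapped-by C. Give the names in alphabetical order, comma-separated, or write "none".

B

Target C = [t=585, t=706].
Intermediaries M with M overlapped-by C: L.
Via L — items with X after L: B.
Union: B.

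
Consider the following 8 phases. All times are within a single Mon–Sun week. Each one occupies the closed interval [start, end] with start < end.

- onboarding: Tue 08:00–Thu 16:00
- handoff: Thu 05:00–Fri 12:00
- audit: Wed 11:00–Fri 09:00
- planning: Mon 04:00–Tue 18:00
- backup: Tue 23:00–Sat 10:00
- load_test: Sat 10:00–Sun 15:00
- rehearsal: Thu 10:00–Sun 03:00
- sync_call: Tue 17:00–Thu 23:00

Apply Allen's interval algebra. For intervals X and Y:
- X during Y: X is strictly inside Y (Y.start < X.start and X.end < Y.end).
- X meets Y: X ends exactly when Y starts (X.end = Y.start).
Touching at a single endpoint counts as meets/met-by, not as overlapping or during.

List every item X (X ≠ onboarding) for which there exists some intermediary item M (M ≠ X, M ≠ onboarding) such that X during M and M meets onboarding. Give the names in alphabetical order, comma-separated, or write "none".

Target onboarding = [Tue 08:00, Thu 16:00].
Intermediaries M with M meets onboarding: none.
Union: none.

none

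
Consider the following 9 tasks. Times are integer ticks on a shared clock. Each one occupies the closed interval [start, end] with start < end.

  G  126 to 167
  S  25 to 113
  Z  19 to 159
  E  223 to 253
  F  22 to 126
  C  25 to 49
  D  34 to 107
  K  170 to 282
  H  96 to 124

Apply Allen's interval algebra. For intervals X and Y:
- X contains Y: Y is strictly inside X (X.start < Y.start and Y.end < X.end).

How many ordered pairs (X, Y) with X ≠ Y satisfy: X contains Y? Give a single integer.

11

Checking all 72 ordered pairs for relation 'contains'; matching pairs in alphabetical order:
(F, C): F contains C ✓
(F, D): F contains D ✓
(F, H): F contains H ✓
(F, S): F contains S ✓
(K, E): K contains E ✓
(S, D): S contains D ✓
(Z, C): Z contains C ✓
(Z, D): Z contains D ✓
(Z, F): Z contains F ✓
(Z, H): Z contains H ✓
(Z, S): Z contains S ✓
Count: 11.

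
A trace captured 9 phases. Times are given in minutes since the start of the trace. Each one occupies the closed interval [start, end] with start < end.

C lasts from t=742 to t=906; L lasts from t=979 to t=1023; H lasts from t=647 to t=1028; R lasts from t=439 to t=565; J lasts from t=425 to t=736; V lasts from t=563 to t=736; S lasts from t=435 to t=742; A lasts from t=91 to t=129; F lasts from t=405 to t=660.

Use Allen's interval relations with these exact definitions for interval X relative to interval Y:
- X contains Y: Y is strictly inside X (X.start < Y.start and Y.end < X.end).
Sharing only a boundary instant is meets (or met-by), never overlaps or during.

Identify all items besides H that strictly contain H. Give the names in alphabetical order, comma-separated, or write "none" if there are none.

Target H = [t=647, t=1028].
A [t=91, t=129] → before → no.
C [t=742, t=906] → during → no.
F [t=405, t=660] → overlaps → no.
J [t=425, t=736] → overlaps → no.
L [t=979, t=1023] → during → no.
R [t=439, t=565] → before → no.
S [t=435, t=742] → overlaps → no.
V [t=563, t=736] → overlaps → no.
Result: none.

none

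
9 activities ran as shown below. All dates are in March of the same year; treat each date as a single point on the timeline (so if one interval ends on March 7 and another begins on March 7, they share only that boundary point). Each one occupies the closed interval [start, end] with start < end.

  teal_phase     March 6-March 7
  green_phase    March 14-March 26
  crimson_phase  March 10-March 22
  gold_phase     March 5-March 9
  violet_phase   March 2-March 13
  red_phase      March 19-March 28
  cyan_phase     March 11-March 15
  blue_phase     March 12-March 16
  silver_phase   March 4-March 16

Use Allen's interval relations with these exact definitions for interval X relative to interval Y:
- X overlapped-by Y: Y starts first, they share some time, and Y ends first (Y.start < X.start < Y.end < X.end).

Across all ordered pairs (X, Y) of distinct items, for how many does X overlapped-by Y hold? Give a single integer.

12

Checking all 72 ordered pairs for relation 'overlapped-by'; matching pairs in alphabetical order:
(blue_phase, cyan_phase): blue_phase overlapped-by cyan_phase ✓
(blue_phase, violet_phase): blue_phase overlapped-by violet_phase ✓
(crimson_phase, silver_phase): crimson_phase overlapped-by silver_phase ✓
(crimson_phase, violet_phase): crimson_phase overlapped-by violet_phase ✓
(cyan_phase, violet_phase): cyan_phase overlapped-by violet_phase ✓
(green_phase, blue_phase): green_phase overlapped-by blue_phase ✓
(green_phase, crimson_phase): green_phase overlapped-by crimson_phase ✓
(green_phase, cyan_phase): green_phase overlapped-by cyan_phase ✓
(green_phase, silver_phase): green_phase overlapped-by silver_phase ✓
(red_phase, crimson_phase): red_phase overlapped-by crimson_phase ✓
(red_phase, green_phase): red_phase overlapped-by green_phase ✓
(silver_phase, violet_phase): silver_phase overlapped-by violet_phase ✓
Count: 12.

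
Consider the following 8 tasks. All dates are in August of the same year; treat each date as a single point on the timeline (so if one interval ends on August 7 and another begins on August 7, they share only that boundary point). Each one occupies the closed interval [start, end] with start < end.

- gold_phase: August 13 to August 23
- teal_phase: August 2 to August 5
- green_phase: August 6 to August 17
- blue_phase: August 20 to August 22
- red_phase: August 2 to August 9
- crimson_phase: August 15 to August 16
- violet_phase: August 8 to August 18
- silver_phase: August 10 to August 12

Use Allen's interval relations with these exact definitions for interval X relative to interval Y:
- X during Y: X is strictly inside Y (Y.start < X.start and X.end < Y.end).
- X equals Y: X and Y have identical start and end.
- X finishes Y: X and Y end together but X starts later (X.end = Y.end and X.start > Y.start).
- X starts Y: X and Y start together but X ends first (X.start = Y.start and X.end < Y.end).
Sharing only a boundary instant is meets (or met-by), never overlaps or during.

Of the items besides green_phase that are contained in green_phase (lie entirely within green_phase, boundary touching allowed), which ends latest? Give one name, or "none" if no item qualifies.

crimson_phase

Target green_phase = [August 6, August 17].
blue_phase [August 20, August 22] → after → excluded.
crimson_phase [August 15, August 16] → during → candidate.
gold_phase [August 13, August 23] → overlapped-by → excluded.
red_phase [August 2, August 9] → overlaps → excluded.
silver_phase [August 10, August 12] → during → candidate.
teal_phase [August 2, August 5] → before → excluded.
violet_phase [August 8, August 18] → overlapped-by → excluded.
Among candidates, latest end is August 16 → crimson_phase.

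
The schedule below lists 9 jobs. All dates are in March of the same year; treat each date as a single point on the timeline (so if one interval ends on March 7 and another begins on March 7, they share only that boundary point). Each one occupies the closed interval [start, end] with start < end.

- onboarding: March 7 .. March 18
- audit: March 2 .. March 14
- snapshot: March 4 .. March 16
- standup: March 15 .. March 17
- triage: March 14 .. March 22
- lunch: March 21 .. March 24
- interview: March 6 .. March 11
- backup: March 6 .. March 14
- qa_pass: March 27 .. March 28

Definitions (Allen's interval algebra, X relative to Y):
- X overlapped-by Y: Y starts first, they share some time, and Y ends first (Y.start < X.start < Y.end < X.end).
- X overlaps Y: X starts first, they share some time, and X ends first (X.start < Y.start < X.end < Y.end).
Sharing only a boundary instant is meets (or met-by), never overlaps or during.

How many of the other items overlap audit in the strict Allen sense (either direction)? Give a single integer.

2

Target audit = [March 2, March 14].
backup [March 6, March 14] → finishes → no.
interview [March 6, March 11] → during → no.
lunch [March 21, March 24] → after → no.
onboarding [March 7, March 18] → overlapped-by → counts.
qa_pass [March 27, March 28] → after → no.
snapshot [March 4, March 16] → overlapped-by → counts.
standup [March 15, March 17] → after → no.
triage [March 14, March 22] → met-by → no.
Total: 2.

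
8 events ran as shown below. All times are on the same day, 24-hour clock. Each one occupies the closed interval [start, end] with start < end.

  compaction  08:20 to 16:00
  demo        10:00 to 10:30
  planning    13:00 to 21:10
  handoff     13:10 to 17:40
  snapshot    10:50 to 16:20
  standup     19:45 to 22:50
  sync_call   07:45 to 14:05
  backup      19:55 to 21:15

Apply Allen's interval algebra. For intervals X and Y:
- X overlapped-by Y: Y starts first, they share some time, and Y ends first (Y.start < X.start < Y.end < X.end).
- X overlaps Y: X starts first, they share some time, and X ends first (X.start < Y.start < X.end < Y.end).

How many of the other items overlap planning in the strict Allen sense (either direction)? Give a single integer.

Target planning = [13:00, 21:10].
backup [19:55, 21:15] → overlapped-by → counts.
compaction [08:20, 16:00] → overlaps → counts.
demo [10:00, 10:30] → before → no.
handoff [13:10, 17:40] → during → no.
snapshot [10:50, 16:20] → overlaps → counts.
standup [19:45, 22:50] → overlapped-by → counts.
sync_call [07:45, 14:05] → overlaps → counts.
Total: 5.

5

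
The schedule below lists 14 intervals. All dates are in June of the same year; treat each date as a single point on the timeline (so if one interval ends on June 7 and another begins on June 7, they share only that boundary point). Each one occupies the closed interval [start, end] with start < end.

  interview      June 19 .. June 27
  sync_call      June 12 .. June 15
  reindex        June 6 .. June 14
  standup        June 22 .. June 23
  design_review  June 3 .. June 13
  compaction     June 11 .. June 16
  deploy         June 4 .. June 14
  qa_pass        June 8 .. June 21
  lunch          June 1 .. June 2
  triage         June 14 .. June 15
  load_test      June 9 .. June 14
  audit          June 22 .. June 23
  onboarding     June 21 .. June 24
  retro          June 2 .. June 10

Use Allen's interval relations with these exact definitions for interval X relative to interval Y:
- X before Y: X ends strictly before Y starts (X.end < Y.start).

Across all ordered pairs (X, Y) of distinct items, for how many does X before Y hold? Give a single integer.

Checking all 182 ordered pairs for relation 'before'; matching pairs in alphabetical order:
(compaction, audit): compaction before audit ✓
(compaction, interview): compaction before interview ✓
(compaction, onboarding): compaction before onboarding ✓
(compaction, standup): compaction before standup ✓
(deploy, audit): deploy before audit ✓
(deploy, interview): deploy before interview ✓
(deploy, onboarding): deploy before onboarding ✓
(deploy, standup): deploy before standup ✓
(design_review, audit): design_review before audit ✓
(design_review, interview): design_review before interview ✓
(design_review, onboarding): design_review before onboarding ✓
(design_review, standup): design_review before standup ✓
(design_review, triage): design_review before triage ✓
(load_test, audit): load_test before audit ✓
(load_test, interview): load_test before interview ✓
(load_test, onboarding): load_test before onboarding ✓
(load_test, standup): load_test before standup ✓
(lunch, audit): lunch before audit ✓
(lunch, compaction): lunch before compaction ✓
(lunch, deploy): lunch before deploy ✓
(lunch, design_review): lunch before design_review ✓
(lunch, interview): lunch before interview ✓
(lunch, load_test): lunch before load_test ✓
(lunch, onboarding): lunch before onboarding ✓
... plus 26 further pairs not listed.
Count: 50.

50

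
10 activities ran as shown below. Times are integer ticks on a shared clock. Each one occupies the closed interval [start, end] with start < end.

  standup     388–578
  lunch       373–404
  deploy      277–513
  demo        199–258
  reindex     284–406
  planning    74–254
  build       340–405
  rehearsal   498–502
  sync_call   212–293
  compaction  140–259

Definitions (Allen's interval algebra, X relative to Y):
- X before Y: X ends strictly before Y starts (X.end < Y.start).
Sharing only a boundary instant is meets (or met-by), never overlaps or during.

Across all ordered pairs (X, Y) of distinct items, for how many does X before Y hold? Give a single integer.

25

Checking all 90 ordered pairs for relation 'before'; matching pairs in alphabetical order:
(build, rehearsal): build before rehearsal ✓
(compaction, build): compaction before build ✓
(compaction, deploy): compaction before deploy ✓
(compaction, lunch): compaction before lunch ✓
(compaction, rehearsal): compaction before rehearsal ✓
(compaction, reindex): compaction before reindex ✓
(compaction, standup): compaction before standup ✓
(demo, build): demo before build ✓
(demo, deploy): demo before deploy ✓
(demo, lunch): demo before lunch ✓
(demo, rehearsal): demo before rehearsal ✓
(demo, reindex): demo before reindex ✓
(demo, standup): demo before standup ✓
(lunch, rehearsal): lunch before rehearsal ✓
(planning, build): planning before build ✓
(planning, deploy): planning before deploy ✓
(planning, lunch): planning before lunch ✓
(planning, rehearsal): planning before rehearsal ✓
(planning, reindex): planning before reindex ✓
(planning, standup): planning before standup ✓
(reindex, rehearsal): reindex before rehearsal ✓
(sync_call, build): sync_call before build ✓
(sync_call, lunch): sync_call before lunch ✓
(sync_call, rehearsal): sync_call before rehearsal ✓
... plus 1 further pairs not listed.
Count: 25.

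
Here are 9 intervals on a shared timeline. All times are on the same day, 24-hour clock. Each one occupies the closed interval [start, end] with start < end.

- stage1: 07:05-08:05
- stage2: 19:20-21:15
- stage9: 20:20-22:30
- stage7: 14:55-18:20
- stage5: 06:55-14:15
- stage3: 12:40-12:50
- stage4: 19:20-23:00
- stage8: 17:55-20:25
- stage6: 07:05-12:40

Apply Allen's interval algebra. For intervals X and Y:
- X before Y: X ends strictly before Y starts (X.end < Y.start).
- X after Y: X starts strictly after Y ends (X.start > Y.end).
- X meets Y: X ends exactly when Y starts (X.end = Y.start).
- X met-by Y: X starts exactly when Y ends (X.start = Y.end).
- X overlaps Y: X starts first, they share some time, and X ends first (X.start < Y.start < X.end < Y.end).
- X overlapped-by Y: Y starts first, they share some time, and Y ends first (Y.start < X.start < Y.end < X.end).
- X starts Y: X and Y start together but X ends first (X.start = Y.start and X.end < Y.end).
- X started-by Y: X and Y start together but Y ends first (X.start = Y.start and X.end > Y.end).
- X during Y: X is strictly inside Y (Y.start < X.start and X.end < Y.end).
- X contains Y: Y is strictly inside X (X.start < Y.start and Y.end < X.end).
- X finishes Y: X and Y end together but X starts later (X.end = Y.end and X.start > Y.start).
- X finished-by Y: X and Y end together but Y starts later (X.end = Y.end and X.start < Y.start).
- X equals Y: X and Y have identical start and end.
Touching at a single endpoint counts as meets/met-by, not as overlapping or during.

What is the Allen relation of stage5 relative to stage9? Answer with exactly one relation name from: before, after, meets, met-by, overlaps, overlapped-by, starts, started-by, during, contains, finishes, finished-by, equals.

before

stage5 = [06:55, 14:15]; stage9 = [20:20, 22:30].
Compare endpoints: stage5.start < stage9.start, stage5.start < stage9.end, stage5.end < stage9.start, stage5.end < stage9.end.
That pattern is 'before'.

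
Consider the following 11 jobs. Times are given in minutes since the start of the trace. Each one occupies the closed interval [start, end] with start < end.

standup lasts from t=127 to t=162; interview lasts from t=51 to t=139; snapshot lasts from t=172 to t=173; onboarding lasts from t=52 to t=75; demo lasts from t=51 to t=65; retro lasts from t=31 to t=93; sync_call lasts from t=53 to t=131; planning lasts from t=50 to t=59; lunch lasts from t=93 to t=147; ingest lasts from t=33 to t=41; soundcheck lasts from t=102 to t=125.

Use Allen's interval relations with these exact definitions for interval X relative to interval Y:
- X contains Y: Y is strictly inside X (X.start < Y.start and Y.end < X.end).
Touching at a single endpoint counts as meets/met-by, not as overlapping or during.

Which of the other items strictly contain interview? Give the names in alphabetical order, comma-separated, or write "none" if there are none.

Target interview = [t=51, t=139].
demo [t=51, t=65] → starts → no.
ingest [t=33, t=41] → before → no.
lunch [t=93, t=147] → overlapped-by → no.
onboarding [t=52, t=75] → during → no.
planning [t=50, t=59] → overlaps → no.
retro [t=31, t=93] → overlaps → no.
snapshot [t=172, t=173] → after → no.
soundcheck [t=102, t=125] → during → no.
standup [t=127, t=162] → overlapped-by → no.
sync_call [t=53, t=131] → during → no.
Result: none.

none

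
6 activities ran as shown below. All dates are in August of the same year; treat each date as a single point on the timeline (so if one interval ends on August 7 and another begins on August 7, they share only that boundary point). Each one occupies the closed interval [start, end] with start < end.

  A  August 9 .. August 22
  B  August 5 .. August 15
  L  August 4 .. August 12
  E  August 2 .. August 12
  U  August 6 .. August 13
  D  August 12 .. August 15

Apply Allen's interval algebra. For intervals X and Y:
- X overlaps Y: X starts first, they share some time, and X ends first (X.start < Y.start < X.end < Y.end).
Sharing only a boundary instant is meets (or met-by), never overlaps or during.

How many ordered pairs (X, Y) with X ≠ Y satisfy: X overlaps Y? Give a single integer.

9

Checking all 30 ordered pairs for relation 'overlaps'; matching pairs in alphabetical order:
(B, A): B overlaps A ✓
(E, A): E overlaps A ✓
(E, B): E overlaps B ✓
(E, U): E overlaps U ✓
(L, A): L overlaps A ✓
(L, B): L overlaps B ✓
(L, U): L overlaps U ✓
(U, A): U overlaps A ✓
(U, D): U overlaps D ✓
Count: 9.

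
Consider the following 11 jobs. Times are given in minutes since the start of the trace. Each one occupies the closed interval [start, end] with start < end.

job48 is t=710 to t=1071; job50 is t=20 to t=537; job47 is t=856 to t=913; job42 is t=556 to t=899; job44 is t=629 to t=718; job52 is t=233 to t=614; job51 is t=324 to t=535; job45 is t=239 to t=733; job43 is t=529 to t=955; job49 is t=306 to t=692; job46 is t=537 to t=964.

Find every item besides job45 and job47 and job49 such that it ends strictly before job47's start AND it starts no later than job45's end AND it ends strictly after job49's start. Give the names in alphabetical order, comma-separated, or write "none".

Conditions: its end is strictly before job47's start (X.end < t=856) AND its start is no later than job45's end (X.start <= t=733) AND its end is strictly after job49's start (X.end > t=306).
job42: end t=899 < t=856? ✗; start t=556 <= t=733? ✓; end t=899 > t=306? ✓ → no.
job43: end t=955 < t=856? ✗; start t=529 <= t=733? ✓; end t=955 > t=306? ✓ → no.
job44: end t=718 < t=856? ✓; start t=629 <= t=733? ✓; end t=718 > t=306? ✓ → yes.
job46: end t=964 < t=856? ✗; start t=537 <= t=733? ✓; end t=964 > t=306? ✓ → no.
job48: end t=1071 < t=856? ✗; start t=710 <= t=733? ✓; end t=1071 > t=306? ✓ → no.
job50: end t=537 < t=856? ✓; start t=20 <= t=733? ✓; end t=537 > t=306? ✓ → yes.
job51: end t=535 < t=856? ✓; start t=324 <= t=733? ✓; end t=535 > t=306? ✓ → yes.
job52: end t=614 < t=856? ✓; start t=233 <= t=733? ✓; end t=614 > t=306? ✓ → yes.
Result: job44, job50, job51, job52.

job44, job50, job51, job52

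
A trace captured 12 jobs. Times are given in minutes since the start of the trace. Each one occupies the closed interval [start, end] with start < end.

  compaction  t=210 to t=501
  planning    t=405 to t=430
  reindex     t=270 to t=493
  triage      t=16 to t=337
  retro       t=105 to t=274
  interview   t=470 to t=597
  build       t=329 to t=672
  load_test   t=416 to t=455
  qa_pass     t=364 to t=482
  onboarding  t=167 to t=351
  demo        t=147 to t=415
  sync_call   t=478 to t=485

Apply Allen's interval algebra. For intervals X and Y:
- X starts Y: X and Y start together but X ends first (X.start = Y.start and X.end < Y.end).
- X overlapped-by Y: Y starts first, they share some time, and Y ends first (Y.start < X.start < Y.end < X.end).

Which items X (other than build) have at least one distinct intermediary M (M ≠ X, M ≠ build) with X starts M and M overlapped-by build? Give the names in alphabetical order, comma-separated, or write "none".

none

Target build = [t=329, t=672].
Intermediaries M with M overlapped-by build: none.
Union: none.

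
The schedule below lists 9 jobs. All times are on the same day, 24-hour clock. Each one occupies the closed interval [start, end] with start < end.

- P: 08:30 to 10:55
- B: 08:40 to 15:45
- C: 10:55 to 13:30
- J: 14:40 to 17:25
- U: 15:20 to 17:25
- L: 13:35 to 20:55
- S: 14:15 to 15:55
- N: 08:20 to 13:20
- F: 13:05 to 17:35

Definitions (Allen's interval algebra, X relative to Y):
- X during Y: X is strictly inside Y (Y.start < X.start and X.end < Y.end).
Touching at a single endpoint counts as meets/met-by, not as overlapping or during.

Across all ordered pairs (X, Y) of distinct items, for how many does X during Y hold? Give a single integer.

Checking all 72 ordered pairs for relation 'during'; matching pairs in alphabetical order:
(C, B): C during B ✓
(J, F): J during F ✓
(J, L): J during L ✓
(P, N): P during N ✓
(S, F): S during F ✓
(S, L): S during L ✓
(U, F): U during F ✓
(U, L): U during L ✓
Count: 8.

8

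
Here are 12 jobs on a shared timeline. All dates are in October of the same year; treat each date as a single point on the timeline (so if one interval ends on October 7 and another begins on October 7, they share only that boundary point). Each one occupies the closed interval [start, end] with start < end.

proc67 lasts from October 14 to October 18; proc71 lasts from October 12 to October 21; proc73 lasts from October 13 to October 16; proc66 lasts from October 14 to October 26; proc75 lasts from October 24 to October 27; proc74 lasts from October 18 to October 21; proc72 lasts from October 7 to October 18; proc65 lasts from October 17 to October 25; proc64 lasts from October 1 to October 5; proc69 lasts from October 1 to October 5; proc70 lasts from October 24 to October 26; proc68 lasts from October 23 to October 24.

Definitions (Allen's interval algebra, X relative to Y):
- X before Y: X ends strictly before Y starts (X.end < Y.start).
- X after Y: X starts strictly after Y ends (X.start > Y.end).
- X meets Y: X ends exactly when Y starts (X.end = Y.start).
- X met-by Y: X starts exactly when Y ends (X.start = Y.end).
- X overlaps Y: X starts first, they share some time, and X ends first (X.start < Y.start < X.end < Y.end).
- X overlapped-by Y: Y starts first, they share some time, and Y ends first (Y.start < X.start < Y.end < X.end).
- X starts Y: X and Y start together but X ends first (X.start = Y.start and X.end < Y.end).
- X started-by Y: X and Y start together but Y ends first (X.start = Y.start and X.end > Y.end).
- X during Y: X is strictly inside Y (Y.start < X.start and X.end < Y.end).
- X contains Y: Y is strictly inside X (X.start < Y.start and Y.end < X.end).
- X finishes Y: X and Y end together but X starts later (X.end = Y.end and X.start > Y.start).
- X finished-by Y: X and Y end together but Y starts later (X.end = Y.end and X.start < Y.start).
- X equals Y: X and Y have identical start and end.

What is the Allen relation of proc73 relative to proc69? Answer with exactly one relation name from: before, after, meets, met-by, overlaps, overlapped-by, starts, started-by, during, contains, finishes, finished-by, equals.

proc73 = [October 13, October 16]; proc69 = [October 1, October 5].
Compare endpoints: proc73.start > proc69.start, proc73.start > proc69.end, proc73.end > proc69.start, proc73.end > proc69.end.
That pattern is 'after'.

after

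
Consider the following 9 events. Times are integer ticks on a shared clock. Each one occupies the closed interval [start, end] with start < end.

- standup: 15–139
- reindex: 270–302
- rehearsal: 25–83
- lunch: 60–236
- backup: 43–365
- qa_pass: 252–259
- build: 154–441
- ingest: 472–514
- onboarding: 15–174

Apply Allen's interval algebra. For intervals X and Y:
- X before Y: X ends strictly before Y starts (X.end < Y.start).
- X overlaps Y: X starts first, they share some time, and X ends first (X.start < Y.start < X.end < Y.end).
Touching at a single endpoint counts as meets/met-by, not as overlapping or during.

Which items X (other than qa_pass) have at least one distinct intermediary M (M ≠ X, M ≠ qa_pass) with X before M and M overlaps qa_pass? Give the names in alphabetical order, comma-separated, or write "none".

none

Target qa_pass = [252, 259].
Intermediaries M with M overlaps qa_pass: none.
Union: none.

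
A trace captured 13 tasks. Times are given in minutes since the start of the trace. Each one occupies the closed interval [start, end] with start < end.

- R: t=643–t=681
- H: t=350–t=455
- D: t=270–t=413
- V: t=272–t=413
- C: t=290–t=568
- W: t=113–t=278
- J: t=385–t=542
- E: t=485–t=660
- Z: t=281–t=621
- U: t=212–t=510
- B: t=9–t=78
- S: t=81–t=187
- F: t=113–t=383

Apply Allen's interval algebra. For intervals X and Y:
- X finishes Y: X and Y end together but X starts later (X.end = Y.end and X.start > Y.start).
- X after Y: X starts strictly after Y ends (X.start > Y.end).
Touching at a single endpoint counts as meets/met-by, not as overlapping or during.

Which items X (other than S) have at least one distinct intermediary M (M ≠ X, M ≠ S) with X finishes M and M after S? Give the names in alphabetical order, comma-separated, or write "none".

V

Target S = [t=81, t=187].
Intermediaries M with M after S: C, D, E, H, J, R, U, V, Z.
Via C — items with X finishes C: none.
Via D — items with X finishes D: V.
Via E — items with X finishes E: none.
Via H — items with X finishes H: none.
Via J — items with X finishes J: none.
Via R — items with X finishes R: none.
Via U — items with X finishes U: none.
Via V — items with X finishes V: none.
Via Z — items with X finishes Z: none.
Union: V.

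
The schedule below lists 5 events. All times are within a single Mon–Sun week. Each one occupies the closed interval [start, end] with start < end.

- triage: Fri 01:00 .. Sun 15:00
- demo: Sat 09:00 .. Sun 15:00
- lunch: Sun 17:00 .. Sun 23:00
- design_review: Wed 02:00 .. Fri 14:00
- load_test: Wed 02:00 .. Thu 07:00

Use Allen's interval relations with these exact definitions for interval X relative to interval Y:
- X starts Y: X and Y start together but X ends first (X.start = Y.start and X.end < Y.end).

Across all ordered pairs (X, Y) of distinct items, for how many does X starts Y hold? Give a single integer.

Checking all 20 ordered pairs for relation 'starts'; matching pairs in alphabetical order:
(load_test, design_review): load_test starts design_review ✓
Count: 1.

1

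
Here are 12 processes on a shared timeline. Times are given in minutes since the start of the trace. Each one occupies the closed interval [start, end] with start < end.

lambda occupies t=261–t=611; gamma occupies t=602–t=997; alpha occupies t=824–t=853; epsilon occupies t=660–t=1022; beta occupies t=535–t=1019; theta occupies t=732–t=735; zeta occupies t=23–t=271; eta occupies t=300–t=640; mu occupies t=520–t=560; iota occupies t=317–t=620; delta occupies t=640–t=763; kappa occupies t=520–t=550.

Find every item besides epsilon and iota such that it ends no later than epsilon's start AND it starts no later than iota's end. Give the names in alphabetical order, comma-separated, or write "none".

eta, kappa, lambda, mu, zeta

Conditions: its end is no later than epsilon's start (X.end <= t=660) AND its start is no later than iota's end (X.start <= t=620).
alpha: end t=853 <= t=660? ✗; start t=824 <= t=620? ✗ → no.
beta: end t=1019 <= t=660? ✗; start t=535 <= t=620? ✓ → no.
delta: end t=763 <= t=660? ✗; start t=640 <= t=620? ✗ → no.
eta: end t=640 <= t=660? ✓; start t=300 <= t=620? ✓ → yes.
gamma: end t=997 <= t=660? ✗; start t=602 <= t=620? ✓ → no.
kappa: end t=550 <= t=660? ✓; start t=520 <= t=620? ✓ → yes.
lambda: end t=611 <= t=660? ✓; start t=261 <= t=620? ✓ → yes.
mu: end t=560 <= t=660? ✓; start t=520 <= t=620? ✓ → yes.
theta: end t=735 <= t=660? ✗; start t=732 <= t=620? ✗ → no.
zeta: end t=271 <= t=660? ✓; start t=23 <= t=620? ✓ → yes.
Result: eta, kappa, lambda, mu, zeta.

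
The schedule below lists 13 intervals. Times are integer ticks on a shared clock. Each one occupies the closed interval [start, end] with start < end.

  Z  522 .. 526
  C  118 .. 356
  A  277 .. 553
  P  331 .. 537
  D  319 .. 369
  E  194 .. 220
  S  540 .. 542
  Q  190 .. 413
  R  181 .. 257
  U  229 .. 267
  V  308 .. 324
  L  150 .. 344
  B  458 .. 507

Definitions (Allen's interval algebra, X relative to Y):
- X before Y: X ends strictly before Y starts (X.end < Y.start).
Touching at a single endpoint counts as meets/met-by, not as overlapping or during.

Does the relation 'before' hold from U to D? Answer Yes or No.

U = [229, 267], D = [319, 369].
Actual relation of U to D: before.
Asked whether 'before' holds → Yes.

Yes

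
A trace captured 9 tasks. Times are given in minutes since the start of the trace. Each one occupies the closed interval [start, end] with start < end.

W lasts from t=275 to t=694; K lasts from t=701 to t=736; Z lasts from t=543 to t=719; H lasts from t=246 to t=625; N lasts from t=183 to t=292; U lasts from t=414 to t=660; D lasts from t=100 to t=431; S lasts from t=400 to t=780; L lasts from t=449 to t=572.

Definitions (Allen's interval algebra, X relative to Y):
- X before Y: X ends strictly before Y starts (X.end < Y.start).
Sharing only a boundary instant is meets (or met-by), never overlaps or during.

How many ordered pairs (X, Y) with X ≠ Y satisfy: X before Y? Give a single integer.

Checking all 72 ordered pairs for relation 'before'; matching pairs in alphabetical order:
(D, K): D before K ✓
(D, L): D before L ✓
(D, Z): D before Z ✓
(H, K): H before K ✓
(L, K): L before K ✓
(N, K): N before K ✓
(N, L): N before L ✓
(N, S): N before S ✓
(N, U): N before U ✓
(N, Z): N before Z ✓
(U, K): U before K ✓
(W, K): W before K ✓
Count: 12.

12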